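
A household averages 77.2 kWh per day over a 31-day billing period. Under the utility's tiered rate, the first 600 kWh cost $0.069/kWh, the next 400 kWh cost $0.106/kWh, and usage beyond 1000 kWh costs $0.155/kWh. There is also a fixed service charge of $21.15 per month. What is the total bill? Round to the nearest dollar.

$321

Usage = 77.2 kWh/day × 31 days = 2393.2 kWh
First 600 kWh × $0.069 = $41.40
Next 400 kWh × $0.106 = $42.40
Remaining 1393.2 kWh × $0.155 = $215.95
Energy charge = $299.75; + service $21.15 = $320.90 ≈ $321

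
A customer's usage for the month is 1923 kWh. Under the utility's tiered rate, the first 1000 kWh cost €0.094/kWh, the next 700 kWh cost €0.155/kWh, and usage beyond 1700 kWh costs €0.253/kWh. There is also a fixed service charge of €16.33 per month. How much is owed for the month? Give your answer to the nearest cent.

First 1000 kWh × €0.094 = €94.00
Next 700 kWh × €0.155 = €108.50
Remaining 223 kWh × €0.253 = €56.42
Energy charge = €258.92; + service €16.33 = €275.25

€275.25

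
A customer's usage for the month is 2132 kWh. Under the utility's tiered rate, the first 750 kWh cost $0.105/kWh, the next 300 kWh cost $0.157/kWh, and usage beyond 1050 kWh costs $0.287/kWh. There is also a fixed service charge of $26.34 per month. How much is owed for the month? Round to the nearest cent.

$462.72

First 750 kWh × $0.105 = $78.75
Next 300 kWh × $0.157 = $47.10
Remaining 1082 kWh × $0.287 = $310.53
Energy charge = $436.38; + service $26.34 = $462.72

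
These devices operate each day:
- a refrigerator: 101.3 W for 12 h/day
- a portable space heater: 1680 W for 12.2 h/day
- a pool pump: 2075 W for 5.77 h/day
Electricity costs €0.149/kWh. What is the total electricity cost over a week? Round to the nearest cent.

€35.13

refrigerator: 101.3 W × 12 h × 7 d = 8,509 Wh = 8.509 kWh
portable space heater: 1680 W × 12.2 h × 7 d = 143,472 Wh = 143.5 kWh
pool pump: 2075 W × 5.77 h × 7 d = 83,809 Wh = 83.81 kWh
Total energy = 8.509 + 143.5 + 83.81 = 235.8 kWh
Cost = 235.8 kWh × €0.149 = €35.13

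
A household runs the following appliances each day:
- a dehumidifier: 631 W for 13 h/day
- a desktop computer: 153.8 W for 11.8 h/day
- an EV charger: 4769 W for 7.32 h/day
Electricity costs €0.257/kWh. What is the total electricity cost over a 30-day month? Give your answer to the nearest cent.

dehumidifier: 631 W × 13 h × 30 d = 246,090 Wh = 246.1 kWh
desktop computer: 153.8 W × 11.8 h × 30 d = 54,445 Wh = 54.45 kWh
EV charger: 4769 W × 7.32 h × 30 d = 1,047,272 Wh = 1,047 kWh
Total energy = 246.1 + 54.45 + 1,047 = 1,348 kWh
Cost = 1,348 kWh × €0.257 = €346.39

€346.39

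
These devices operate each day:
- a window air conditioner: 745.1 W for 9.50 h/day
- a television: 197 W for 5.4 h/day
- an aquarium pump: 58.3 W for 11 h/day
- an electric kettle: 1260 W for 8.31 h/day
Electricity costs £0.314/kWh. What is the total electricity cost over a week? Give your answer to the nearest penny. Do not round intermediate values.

window air conditioner: 745.1 W × 9.50 h × 7 d = 49,549 Wh = 49.55 kWh
television: 197 W × 5.4 h × 7 d = 7,447 Wh = 7.447 kWh
aquarium pump: 58.3 W × 11 h × 7 d = 4,489 Wh = 4.489 kWh
electric kettle: 1260 W × 8.31 h × 7 d = 73,294 Wh = 73.29 kWh
Total energy = 49.55 + 7.447 + 4.489 + 73.29 = 134.8 kWh
Cost = 134.8 kWh × £0.314 = £42.32

£42.32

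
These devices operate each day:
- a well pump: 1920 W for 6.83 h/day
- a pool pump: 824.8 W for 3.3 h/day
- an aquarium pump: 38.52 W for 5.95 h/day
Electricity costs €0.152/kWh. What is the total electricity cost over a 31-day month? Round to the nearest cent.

well pump: 1920 W × 6.83 h × 31 d = 406,522 Wh = 406.5 kWh
pool pump: 824.8 W × 3.3 h × 31 d = 84,377 Wh = 84.38 kWh
aquarium pump: 38.52 W × 5.95 h × 31 d = 7,105 Wh = 7.105 kWh
Total energy = 406.5 + 84.38 + 7.105 = 498 kWh
Cost = 498 kWh × €0.152 = €75.70

€75.70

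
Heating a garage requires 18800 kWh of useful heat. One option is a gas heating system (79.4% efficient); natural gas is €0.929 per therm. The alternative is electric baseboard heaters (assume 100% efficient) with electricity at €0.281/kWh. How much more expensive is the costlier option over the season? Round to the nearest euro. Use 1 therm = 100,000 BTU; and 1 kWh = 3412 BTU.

Heat load = 18800 kWh × 3412 = 64,145,600 BTU
Gas: input = 64,145,600 / 0.794 = 80,787,909 BTU = 807.9 therm → 807.9 × €0.929 = €750.52
Electric: 64,145,600 BTU / 3412 = 18,800 kWh → × €0.281 = €5,282.80
Difference = |€750.52 − €5,282.80| = €4,532.28 ≈ €4532

€4532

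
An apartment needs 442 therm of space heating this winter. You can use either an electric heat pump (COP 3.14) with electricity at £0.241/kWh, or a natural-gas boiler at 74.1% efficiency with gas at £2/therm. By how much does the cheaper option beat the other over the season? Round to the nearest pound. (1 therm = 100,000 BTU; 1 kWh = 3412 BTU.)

£199

Heat load = 442 therm × 100,000 = 44,200,000 BTU
Gas: input = 44,200,000 / 0.741 = 59,649,123 BTU = 596.5 therm → 596.5 × £2 = £1,192.98
Heat pump: 44,200,000 BTU / 3412 = 12,950 kWh heat; / 3.14 = 4,126 kWh in → × £0.241 = £994.26
Difference = |£1,192.98 − £994.26| = £198.72 ≈ £199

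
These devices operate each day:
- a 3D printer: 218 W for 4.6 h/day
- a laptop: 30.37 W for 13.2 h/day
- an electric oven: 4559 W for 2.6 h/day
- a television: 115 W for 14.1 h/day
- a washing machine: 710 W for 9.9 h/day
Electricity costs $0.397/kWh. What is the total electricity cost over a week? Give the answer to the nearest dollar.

3D printer: 218 W × 4.6 h × 7 d = 7,020 Wh = 7.02 kWh
laptop: 30.37 W × 13.2 h × 7 d = 2,806 Wh = 2.806 kWh
electric oven: 4559 W × 2.6 h × 7 d = 82,974 Wh = 82.97 kWh
television: 115 W × 14.1 h × 7 d = 11,350 Wh = 11.35 kWh
washing machine: 710 W × 9.9 h × 7 d = 49,203 Wh = 49.2 kWh
Total energy = 7.02 + 2.806 + 82.97 + 11.35 + 49.2 = 153.4 kWh
Cost = 153.4 kWh × $0.397 = $60.88 ≈ $61

$61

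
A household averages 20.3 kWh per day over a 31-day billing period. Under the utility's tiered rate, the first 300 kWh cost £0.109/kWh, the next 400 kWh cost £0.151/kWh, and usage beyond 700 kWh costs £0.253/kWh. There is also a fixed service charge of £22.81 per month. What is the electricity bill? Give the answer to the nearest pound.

£105

Usage = 20.3 kWh/day × 31 days = 629.3 kWh
First 300 kWh × £0.109 = £32.70
Next 329.3 kWh × £0.151 = £49.72
Remaining tier: 0 kWh (not reached)
Energy charge = £82.42; + service £22.81 = £105.23 ≈ £105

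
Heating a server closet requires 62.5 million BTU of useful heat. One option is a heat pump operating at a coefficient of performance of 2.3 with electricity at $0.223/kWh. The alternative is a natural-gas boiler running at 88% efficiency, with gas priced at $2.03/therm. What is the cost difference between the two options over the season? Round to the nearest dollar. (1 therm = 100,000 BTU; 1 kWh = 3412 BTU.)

$334

Heat load = 62.5 × 10⁶ BTU = 62,500,000 BTU
Gas: input = 62,500,000 / 0.88 = 71,022,727 BTU = 710.2 therm → 710.2 × $2.03 = $1,441.76
Heat pump: 62,500,000 BTU / 3412 = 18,320 kWh heat; / 2.3 = 7,964 kWh in → × $0.223 = $1,776.02
Difference = |$1,441.76 − $1,776.02| = $334.26 ≈ $334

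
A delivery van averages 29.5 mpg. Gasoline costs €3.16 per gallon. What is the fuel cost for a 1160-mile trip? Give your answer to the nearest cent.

€124.26

Fuel = 1160 mi / 29.5 mpg = 39.32 gal
Cost = 39.32 gal × €3.16/gal = €124.26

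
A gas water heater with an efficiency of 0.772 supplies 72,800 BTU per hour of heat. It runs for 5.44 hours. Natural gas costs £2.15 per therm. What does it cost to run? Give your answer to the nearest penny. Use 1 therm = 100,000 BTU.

£11.03

Heat delivered = 72,800 BTU/h × 5.44 h = 396,032 BTU
Gas input = 396,032 / 0.772 = 512,995 BTU
= 512,995 / 100,000 = 5.13 therm
Cost = 5.13 × £2.15/therm = £11.03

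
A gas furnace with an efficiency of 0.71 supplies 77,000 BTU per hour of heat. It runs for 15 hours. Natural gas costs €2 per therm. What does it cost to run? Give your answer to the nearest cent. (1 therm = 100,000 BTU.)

Heat delivered = 77,000 BTU/h × 15 h = 1,155,000 BTU
Gas input = 1,155,000 / 0.71 = 1,626,761 BTU
= 1,626,761 / 100,000 = 16.27 therm
Cost = 16.27 × €2/therm = €32.54

€32.54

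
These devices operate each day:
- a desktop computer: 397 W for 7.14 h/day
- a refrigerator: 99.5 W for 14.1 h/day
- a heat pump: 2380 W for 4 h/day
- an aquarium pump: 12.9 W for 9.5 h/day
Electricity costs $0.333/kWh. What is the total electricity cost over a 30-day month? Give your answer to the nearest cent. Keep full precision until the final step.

$138.66

desktop computer: 397 W × 7.14 h × 30 d = 85,037 Wh = 85.04 kWh
refrigerator: 99.5 W × 14.1 h × 30 d = 42,088 Wh = 42.09 kWh
heat pump: 2380 W × 4 h × 30 d = 285,600 Wh = 285.6 kWh
aquarium pump: 12.9 W × 9.5 h × 30 d = 3,676 Wh = 3.676 kWh
Total energy = 85.04 + 42.09 + 285.6 + 3.676 = 416.4 kWh
Cost = 416.4 kWh × $0.333 = $138.66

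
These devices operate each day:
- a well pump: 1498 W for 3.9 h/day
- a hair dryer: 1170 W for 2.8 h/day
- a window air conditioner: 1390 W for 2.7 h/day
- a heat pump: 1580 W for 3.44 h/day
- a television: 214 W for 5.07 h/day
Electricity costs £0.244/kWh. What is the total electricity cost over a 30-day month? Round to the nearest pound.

well pump: 1498 W × 3.9 h × 30 d = 175,266 Wh = 175.3 kWh
hair dryer: 1170 W × 2.8 h × 30 d = 98,280 Wh = 98.28 kWh
window air conditioner: 1390 W × 2.7 h × 30 d = 112,590 Wh = 112.6 kWh
heat pump: 1580 W × 3.44 h × 30 d = 163,056 Wh = 163.1 kWh
television: 214 W × 5.07 h × 30 d = 32,549 Wh = 32.55 kWh
Total energy = 175.3 + 98.28 + 112.6 + 163.1 + 32.55 = 581.7 kWh
Cost = 581.7 kWh × £0.244 = £141.94 ≈ £142

£142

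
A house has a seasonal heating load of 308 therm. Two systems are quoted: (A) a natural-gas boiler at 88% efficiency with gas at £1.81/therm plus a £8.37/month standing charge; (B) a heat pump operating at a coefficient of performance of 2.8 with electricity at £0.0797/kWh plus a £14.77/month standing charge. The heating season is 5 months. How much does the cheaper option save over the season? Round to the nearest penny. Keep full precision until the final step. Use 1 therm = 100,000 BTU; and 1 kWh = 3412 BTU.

Heat load = 308 therm × 100,000 = 30,800,000 BTU
Gas: input = 30,800,000 / 0.88 = 35,000,000 BTU = 350 therm → 350 × £1.81 = £633.50; + 5 × £8.37 standing = £675.35
Heat pump: 30,800,000 BTU / 3412 = 9,027 kWh heat; / 2.8 = 3,224 kWh in → × £0.0797 = £256.95; + 5 × £14.77 standing = £330.80
Difference = |£675.35 − £330.80| = £344.55

£344.55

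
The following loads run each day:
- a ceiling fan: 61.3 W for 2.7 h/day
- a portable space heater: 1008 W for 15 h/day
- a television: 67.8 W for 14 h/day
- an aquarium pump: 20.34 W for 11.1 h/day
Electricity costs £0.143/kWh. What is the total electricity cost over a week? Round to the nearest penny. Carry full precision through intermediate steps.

£16.48

ceiling fan: 61.3 W × 2.7 h × 7 d = 1,159 Wh = 1.159 kWh
portable space heater: 1008 W × 15 h × 7 d = 105,840 Wh = 105.8 kWh
television: 67.8 W × 14 h × 7 d = 6,644 Wh = 6.644 kWh
aquarium pump: 20.34 W × 11.1 h × 7 d = 1,580 Wh = 1.58 kWh
Total energy = 1.159 + 105.8 + 6.644 + 1.58 = 115.2 kWh
Cost = 115.2 kWh × £0.143 = £16.48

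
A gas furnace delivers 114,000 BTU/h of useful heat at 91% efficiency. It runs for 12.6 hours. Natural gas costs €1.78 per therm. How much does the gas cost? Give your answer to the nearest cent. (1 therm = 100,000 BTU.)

Heat delivered = 114,000 BTU/h × 12.6 h = 1,436,400 BTU
Gas input = 1,436,400 / 0.91 = 1,578,462 BTU
= 1,578,462 / 100,000 = 15.78 therm
Cost = 15.78 × €1.78/therm = €28.10

€28.10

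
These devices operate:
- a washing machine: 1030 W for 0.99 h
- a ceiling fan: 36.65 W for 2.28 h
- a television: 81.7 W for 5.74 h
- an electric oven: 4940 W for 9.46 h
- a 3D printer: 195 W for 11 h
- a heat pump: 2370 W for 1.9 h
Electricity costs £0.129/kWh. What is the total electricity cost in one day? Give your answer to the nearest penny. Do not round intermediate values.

washing machine: 1030 W × 0.99 h = 1,020 Wh = 1.02 kWh
ceiling fan: 36.65 W × 2.28 h = 84 Wh = 0.08356 kWh
television: 81.7 W × 5.74 h = 469 Wh = 0.469 kWh
electric oven: 4940 W × 9.46 h = 46,732 Wh = 46.73 kWh
3D printer: 195 W × 11 h = 2,145 Wh = 2.145 kWh
heat pump: 2370 W × 1.9 h = 4,503 Wh = 4.503 kWh
Total energy = 1.02 + 0.08356 + 0.469 + 46.73 + 2.145 + 4.503 = 54.95 kWh
Cost = 54.95 kWh × £0.129 = £7.09

£7.09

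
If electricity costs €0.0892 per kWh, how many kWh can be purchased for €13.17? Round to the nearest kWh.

148 kWh

€13.17 / €0.0892 per kWh = 147.6 kWh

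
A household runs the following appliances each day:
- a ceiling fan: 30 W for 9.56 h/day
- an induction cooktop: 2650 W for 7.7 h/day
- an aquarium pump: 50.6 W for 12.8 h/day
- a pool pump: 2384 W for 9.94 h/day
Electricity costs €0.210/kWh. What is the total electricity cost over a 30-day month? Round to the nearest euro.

ceiling fan: 30 W × 9.56 h × 30 d = 8,604 Wh = 8.604 kWh
induction cooktop: 2650 W × 7.7 h × 30 d = 612,150 Wh = 612.1 kWh
aquarium pump: 50.6 W × 12.8 h × 30 d = 19,430 Wh = 19.43 kWh
pool pump: 2384 W × 9.94 h × 30 d = 710,909 Wh = 710.9 kWh
Total energy = 8.604 + 612.1 + 19.43 + 710.9 = 1,351 kWh
Cost = 1,351 kWh × €0.210 = €283.73 ≈ €284

€284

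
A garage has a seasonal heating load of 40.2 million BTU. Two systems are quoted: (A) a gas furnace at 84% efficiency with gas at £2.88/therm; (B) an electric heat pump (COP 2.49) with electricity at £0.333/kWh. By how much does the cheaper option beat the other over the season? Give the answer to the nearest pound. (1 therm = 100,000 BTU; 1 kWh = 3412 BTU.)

Heat load = 40.2 × 10⁶ BTU = 40,200,000 BTU
Gas: input = 40,200,000 / 0.84 = 47,857,143 BTU = 478.6 therm → 478.6 × £2.88 = £1,378.29
Heat pump: 40,200,000 BTU / 3412 = 11,780 kWh heat; / 2.49 = 4,732 kWh in → × £0.333 = £1,575.66
Difference = |£1,378.29 − £1,575.66| = £197.37 ≈ £197

£197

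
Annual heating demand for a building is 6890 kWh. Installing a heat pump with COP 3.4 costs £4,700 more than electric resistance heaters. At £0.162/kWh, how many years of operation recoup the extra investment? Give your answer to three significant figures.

Resistance: 6890 kWh × £0.162 = £1,116.18/yr
Heat pump: 6890 / 3.4 = 2026 kWh in → × £0.162 = £328.29/yr
Annual savings = £787.89
Payback = £4,700 / £787.89 = 5.97 years

5.97 years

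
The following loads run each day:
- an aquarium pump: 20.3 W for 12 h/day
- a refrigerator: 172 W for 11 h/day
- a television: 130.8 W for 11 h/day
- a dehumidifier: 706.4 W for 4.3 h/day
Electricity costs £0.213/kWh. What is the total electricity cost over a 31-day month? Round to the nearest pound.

aquarium pump: 20.3 W × 12 h × 31 d = 7,552 Wh = 7.552 kWh
refrigerator: 172 W × 11 h × 31 d = 58,652 Wh = 58.65 kWh
television: 130.8 W × 11 h × 31 d = 44,603 Wh = 44.6 kWh
dehumidifier: 706.4 W × 4.3 h × 31 d = 94,163 Wh = 94.16 kWh
Total energy = 7.552 + 58.65 + 44.6 + 94.16 = 205 kWh
Cost = 205 kWh × £0.213 = £43.66 ≈ £44

£44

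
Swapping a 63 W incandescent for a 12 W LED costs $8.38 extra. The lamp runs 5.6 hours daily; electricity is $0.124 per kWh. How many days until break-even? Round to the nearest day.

237 days

Power saved = 63 − 12 = 51 W
Daily energy saved = 51 W × 5.6 h = 285.6 Wh = 0.2856 kWh
Daily savings = 0.2856 × $0.124 = $0.0354
Payback = $8.38 / $0.0354 per day = 236.6 days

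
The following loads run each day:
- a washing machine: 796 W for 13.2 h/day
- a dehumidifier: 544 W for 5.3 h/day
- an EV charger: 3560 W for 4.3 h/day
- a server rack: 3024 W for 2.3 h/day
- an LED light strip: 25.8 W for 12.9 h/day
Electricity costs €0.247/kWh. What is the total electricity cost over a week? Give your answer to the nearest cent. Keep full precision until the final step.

€62.22

washing machine: 796 W × 13.2 h × 7 d = 73,550 Wh = 73.55 kWh
dehumidifier: 544 W × 5.3 h × 7 d = 20,182 Wh = 20.18 kWh
EV charger: 3560 W × 4.3 h × 7 d = 107,156 Wh = 107.2 kWh
server rack: 3024 W × 2.3 h × 7 d = 48,686 Wh = 48.69 kWh
LED light strip: 25.8 W × 12.9 h × 7 d = 2,330 Wh = 2.33 kWh
Total energy = 73.55 + 20.18 + 107.2 + 48.69 + 2.33 = 251.9 kWh
Cost = 251.9 kWh × €0.247 = €62.22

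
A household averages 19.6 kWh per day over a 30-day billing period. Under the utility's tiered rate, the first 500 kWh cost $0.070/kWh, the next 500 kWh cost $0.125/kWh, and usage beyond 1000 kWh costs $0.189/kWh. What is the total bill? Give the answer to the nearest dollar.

$46

Usage = 19.6 kWh/day × 30 days = 588 kWh
First 500 kWh × $0.070 = $35.00
Next 88 kWh × $0.125 = $11.00
Remaining tier: 0 kWh (not reached)
Total = $46.00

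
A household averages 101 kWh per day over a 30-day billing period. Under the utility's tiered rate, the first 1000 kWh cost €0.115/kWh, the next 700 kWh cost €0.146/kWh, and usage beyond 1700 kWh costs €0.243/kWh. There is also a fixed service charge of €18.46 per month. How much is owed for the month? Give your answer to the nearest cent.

€558.85

Usage = 101 kWh/day × 30 days = 3030 kWh
First 1000 kWh × €0.115 = €115.00
Next 700 kWh × €0.146 = €102.20
Remaining 1330 kWh × €0.243 = €323.19
Energy charge = €540.39; + service €18.46 = €558.85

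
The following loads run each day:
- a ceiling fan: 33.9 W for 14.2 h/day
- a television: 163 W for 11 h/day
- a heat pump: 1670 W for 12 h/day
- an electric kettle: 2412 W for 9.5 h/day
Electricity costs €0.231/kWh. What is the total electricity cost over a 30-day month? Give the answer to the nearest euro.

ceiling fan: 33.9 W × 14.2 h × 30 d = 14,441 Wh = 14.44 kWh
television: 163 W × 11 h × 30 d = 53,790 Wh = 53.79 kWh
heat pump: 1670 W × 12 h × 30 d = 601,200 Wh = 601.2 kWh
electric kettle: 2412 W × 9.5 h × 30 d = 687,420 Wh = 687.4 kWh
Total energy = 14.44 + 53.79 + 601.2 + 687.4 = 1,357 kWh
Cost = 1,357 kWh × €0.231 = €313.43 ≈ €313

€313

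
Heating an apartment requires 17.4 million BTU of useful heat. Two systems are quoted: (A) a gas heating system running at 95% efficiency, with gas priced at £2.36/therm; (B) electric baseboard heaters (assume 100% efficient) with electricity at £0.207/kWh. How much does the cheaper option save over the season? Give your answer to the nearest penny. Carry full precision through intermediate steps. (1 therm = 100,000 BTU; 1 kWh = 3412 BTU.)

Heat load = 17.4 × 10⁶ BTU = 17,400,000 BTU
Gas: input = 17,400,000 / 0.95 = 18,315,789 BTU = 183.2 therm → 183.2 × £2.36 = £432.25
Electric: 17,400,000 BTU / 3412 = 5,100 kWh → × £0.207 = £1,055.63
Difference = |£432.25 − £1,055.63| = £623.37

£623.37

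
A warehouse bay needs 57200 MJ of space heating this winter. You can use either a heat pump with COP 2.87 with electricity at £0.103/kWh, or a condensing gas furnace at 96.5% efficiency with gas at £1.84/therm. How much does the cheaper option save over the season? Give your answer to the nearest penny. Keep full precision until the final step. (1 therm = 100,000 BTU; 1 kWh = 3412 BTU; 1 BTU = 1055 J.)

Heat load = 57200 MJ = 57,200,000,000 J / 1055 = 54,218,009 BTU
Gas: input = 54,218,009 / 0.965 = 56,184,466 BTU = 561.8 therm → 561.8 × £1.84 = £1,033.79
Heat pump: 54,218,009 BTU / 3412 = 15,890 kWh heat; / 2.87 = 5,537 kWh in → × £0.103 = £570.28
Difference = |£1,033.79 − £570.28| = £463.51

£463.51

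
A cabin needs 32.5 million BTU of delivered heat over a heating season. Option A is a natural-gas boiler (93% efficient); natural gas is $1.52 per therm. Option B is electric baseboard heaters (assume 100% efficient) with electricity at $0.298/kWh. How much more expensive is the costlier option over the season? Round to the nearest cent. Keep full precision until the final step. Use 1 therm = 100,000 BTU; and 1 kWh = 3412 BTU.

$2307.33

Heat load = 32.5 × 10⁶ BTU = 32,500,000 BTU
Gas: input = 32,500,000 / 0.93 = 34,946,237 BTU = 349.5 therm → 349.5 × $1.52 = $531.18
Electric: 32,500,000 BTU / 3412 = 9,525 kWh → × $0.298 = $2,838.51
Difference = |$531.18 − $2,838.51| = $2,307.33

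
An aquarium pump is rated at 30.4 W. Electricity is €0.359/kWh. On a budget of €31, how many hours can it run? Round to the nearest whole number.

Energy budget = €31 / €0.359 per kWh = 86.35 kWh = 86,351 Wh
Runtime = 86,351 Wh / 30.4 W = 2,840 h

2840 h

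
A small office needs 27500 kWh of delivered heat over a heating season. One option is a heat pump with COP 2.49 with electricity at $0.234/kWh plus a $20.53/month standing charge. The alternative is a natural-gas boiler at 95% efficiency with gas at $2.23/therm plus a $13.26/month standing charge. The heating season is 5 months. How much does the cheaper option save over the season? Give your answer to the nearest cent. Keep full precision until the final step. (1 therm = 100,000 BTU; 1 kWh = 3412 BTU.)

$418.15

Heat load = 27500 kWh × 3412 = 93,830,000 BTU
Gas: input = 93,830,000 / 0.95 = 98,768,421 BTU = 987.7 therm → 987.7 × $2.23 = $2,202.54; + 5 × $13.26 standing = $2,268.84
Heat pump: 93,830,000 BTU / 3412 = 27,500 kWh heat; / 2.49 = 11,040 kWh in → × $0.234 = $2,584.34; + 5 × $20.53 standing = $2,686.99
Difference = |$2,268.84 − $2,686.99| = $418.15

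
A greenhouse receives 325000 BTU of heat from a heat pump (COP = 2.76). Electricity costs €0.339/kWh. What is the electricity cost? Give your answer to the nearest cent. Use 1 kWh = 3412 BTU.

€11.70

Heat delivered = 325,000 BTU / 3412 = 95.25 kWh
Electrical input = 95.25 kWh / 2.76 = 34.51 kWh
Cost = 34.51 × €0.339/kWh = €11.70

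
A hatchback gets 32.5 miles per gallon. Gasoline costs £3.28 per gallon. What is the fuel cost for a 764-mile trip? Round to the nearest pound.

£77

Fuel = 764 mi / 32.5 mpg = 23.51 gal
Cost = 23.51 gal × £3.28/gal = £77.11 ≈ £77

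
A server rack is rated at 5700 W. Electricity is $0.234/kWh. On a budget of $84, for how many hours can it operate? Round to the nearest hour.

Energy budget = $84 / $0.234 per kWh = 359 kWh = 358,974 Wh
Runtime = 358,974 Wh / 5700 W = 62.98 h

63 h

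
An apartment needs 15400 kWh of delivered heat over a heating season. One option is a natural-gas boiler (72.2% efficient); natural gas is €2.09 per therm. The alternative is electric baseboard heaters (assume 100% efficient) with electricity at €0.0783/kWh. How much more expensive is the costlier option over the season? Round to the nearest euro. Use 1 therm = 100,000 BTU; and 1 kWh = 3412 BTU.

Heat load = 15400 kWh × 3412 = 52,544,800 BTU
Gas: input = 52,544,800 / 0.722 = 72,776,731 BTU = 727.8 therm → 727.8 × €2.09 = €1,521.03
Electric: 52,544,800 BTU / 3412 = 15,400 kWh → × €0.0783 = €1,205.82
Difference = |€1,521.03 − €1,205.82| = €315.21 ≈ €315

€315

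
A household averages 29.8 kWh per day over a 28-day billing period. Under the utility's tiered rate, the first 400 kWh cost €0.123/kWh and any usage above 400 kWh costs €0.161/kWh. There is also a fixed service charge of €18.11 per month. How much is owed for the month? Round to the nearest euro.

€137

Usage = 29.8 kWh/day × 28 days = 834.4 kWh
First 400 kWh × €0.123 = €49.20
Remaining 434.4 kWh × €0.161 = €69.94
Energy charge = €119.14; + service €18.11 = €137.25 ≈ €137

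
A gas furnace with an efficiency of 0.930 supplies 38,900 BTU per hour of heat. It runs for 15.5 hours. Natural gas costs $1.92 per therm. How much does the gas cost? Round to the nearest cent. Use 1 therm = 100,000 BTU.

$12.45

Heat delivered = 38,900 BTU/h × 15.5 h = 602,950 BTU
Gas input = 602,950 / 0.930 = 648,333 BTU
= 648,333 / 100,000 = 6.483 therm
Cost = 6.483 × $1.92/therm = $12.45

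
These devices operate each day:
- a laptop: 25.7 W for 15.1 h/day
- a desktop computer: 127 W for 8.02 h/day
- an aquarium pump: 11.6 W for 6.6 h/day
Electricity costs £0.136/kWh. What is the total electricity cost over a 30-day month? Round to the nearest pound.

laptop: 25.7 W × 15.1 h × 30 d = 11,642 Wh = 11.64 kWh
desktop computer: 127 W × 8.02 h × 30 d = 30,556 Wh = 30.56 kWh
aquarium pump: 11.6 W × 6.6 h × 30 d = 2,297 Wh = 2.297 kWh
Total energy = 11.64 + 30.56 + 2.297 = 44.5 kWh
Cost = 44.5 kWh × £0.136 = £6.05 ≈ £6

£6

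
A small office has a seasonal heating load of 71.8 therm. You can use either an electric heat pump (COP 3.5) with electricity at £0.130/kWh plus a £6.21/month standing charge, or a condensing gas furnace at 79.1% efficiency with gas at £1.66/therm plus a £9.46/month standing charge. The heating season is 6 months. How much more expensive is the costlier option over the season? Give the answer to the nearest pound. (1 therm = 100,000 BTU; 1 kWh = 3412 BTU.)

Heat load = 71.8 therm × 100,000 = 7,180,000 BTU
Gas: input = 7,180,000 / 0.791 = 9,077,118 BTU = 90.77 therm → 90.77 × £1.66 = £150.68; + 6 × £9.46 standing = £207.44
Heat pump: 7,180,000 BTU / 3412 = 2,104 kWh heat; / 3.5 = 601.2 kWh in → × £0.130 = £78.16; + 6 × £6.21 standing = £115.42
Difference = |£207.44 − £115.42| = £92.02 ≈ £92

£92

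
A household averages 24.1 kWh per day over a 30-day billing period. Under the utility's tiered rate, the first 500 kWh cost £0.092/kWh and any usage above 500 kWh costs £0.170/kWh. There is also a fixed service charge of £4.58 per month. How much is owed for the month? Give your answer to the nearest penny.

£88.49

Usage = 24.1 kWh/day × 30 days = 723 kWh
First 500 kWh × £0.092 = £46.00
Remaining 223 kWh × £0.170 = £37.91
Energy charge = £83.91; + service £4.58 = £88.49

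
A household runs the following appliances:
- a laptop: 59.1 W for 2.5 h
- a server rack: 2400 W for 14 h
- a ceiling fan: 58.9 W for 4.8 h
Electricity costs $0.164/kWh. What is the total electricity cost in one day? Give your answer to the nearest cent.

laptop: 59.1 W × 2.5 h = 148 Wh = 0.1477 kWh
server rack: 2400 W × 14 h = 33,600 Wh = 33.6 kWh
ceiling fan: 58.9 W × 4.8 h = 283 Wh = 0.2827 kWh
Total energy = 0.1477 + 33.6 + 0.2827 = 34.03 kWh
Cost = 34.03 kWh × $0.164 = $5.58

$5.58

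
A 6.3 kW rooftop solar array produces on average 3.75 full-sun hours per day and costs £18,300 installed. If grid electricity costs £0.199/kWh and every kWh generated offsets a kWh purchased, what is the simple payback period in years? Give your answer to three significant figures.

Daily generation = 6.3 kW × 3.75 h = 23.62 kWh
Annual generation = 23.62 × 365 = 8623.1 kWh
Annual savings = 8623.1 × £0.199 = £1,716.00
Payback = £18,300 / £1,716.00 = 10.7 years

10.7 years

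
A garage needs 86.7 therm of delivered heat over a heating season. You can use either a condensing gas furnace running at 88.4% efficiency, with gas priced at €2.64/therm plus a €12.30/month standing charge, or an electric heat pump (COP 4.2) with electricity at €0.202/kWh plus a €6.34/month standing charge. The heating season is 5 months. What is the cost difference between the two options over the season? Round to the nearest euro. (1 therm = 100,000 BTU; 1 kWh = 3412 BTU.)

Heat load = 86.7 therm × 100,000 = 8,670,000 BTU
Gas: input = 8,670,000 / 0.884 = 9,807,692 BTU = 98.08 therm → 98.08 × €2.64 = €258.92; + 5 × €12.30 standing = €320.42
Heat pump: 8,670,000 BTU / 3412 = 2,541 kWh heat; / 4.2 = 605 kWh in → × €0.202 = €122.21; + 5 × €6.34 standing = €153.91
Difference = |€320.42 − €153.91| = €166.51 ≈ €167

€167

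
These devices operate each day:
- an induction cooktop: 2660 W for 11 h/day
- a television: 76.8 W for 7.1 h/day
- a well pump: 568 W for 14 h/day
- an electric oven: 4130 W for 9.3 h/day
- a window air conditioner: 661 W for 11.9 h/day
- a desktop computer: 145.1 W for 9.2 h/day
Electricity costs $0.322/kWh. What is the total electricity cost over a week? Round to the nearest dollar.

induction cooktop: 2660 W × 11 h × 7 d = 204,820 Wh = 204.8 kWh
television: 76.8 W × 7.1 h × 7 d = 3,817 Wh = 3.817 kWh
well pump: 568 W × 14 h × 7 d = 55,664 Wh = 55.66 kWh
electric oven: 4130 W × 9.3 h × 7 d = 268,863 Wh = 268.9 kWh
window air conditioner: 661 W × 11.9 h × 7 d = 55,061 Wh = 55.06 kWh
desktop computer: 145.1 W × 9.2 h × 7 d = 9,344 Wh = 9.344 kWh
Total energy = 204.8 + 3.817 + 55.66 + 268.9 + 55.06 + 9.344 = 597.6 kWh
Cost = 597.6 kWh × $0.322 = $192.42 ≈ $192

$192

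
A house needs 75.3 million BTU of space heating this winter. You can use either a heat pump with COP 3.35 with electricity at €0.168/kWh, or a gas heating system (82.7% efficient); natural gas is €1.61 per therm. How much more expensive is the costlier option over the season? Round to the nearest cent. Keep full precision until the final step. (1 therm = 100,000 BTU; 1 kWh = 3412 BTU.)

€359.18

Heat load = 75.3 × 10⁶ BTU = 75,300,000 BTU
Gas: input = 75,300,000 / 0.827 = 91,051,995 BTU = 910.5 therm → 910.5 × €1.61 = €1,465.94
Heat pump: 75,300,000 BTU / 3412 = 22,070 kWh heat; / 3.35 = 6,588 kWh in → × €0.168 = €1,106.75
Difference = |€1,465.94 − €1,106.75| = €359.18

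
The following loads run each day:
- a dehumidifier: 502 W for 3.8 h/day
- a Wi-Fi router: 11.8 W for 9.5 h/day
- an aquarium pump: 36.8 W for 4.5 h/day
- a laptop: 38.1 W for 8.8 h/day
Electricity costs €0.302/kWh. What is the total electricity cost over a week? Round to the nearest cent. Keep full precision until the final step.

dehumidifier: 502 W × 3.8 h × 7 d = 13,353 Wh = 13.35 kWh
Wi-Fi router: 11.8 W × 9.5 h × 7 d = 785 Wh = 0.7847 kWh
aquarium pump: 36.8 W × 4.5 h × 7 d = 1,159 Wh = 1.159 kWh
laptop: 38.1 W × 8.8 h × 7 d = 2,347 Wh = 2.347 kWh
Total energy = 13.35 + 0.7847 + 1.159 + 2.347 = 17.64 kWh
Cost = 17.64 kWh × €0.302 = €5.33

€5.33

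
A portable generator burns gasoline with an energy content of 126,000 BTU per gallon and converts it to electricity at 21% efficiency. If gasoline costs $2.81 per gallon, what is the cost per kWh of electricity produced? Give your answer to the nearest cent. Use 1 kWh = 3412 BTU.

$0.36

Electrical output per gallon = 126,000 BTU × 0.21 / 3412 BTU/kWh = 7.755 kWh
Cost per kWh = $2.81 / 7.755 kWh = $0.362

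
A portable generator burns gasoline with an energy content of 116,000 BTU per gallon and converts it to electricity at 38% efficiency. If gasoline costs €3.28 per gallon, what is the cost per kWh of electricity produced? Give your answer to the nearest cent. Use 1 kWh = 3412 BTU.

€0.25

Electrical output per gallon = 116,000 BTU × 0.38 / 3412 BTU/kWh = 12.92 kWh
Cost per kWh = €3.28 / 12.92 kWh = €0.254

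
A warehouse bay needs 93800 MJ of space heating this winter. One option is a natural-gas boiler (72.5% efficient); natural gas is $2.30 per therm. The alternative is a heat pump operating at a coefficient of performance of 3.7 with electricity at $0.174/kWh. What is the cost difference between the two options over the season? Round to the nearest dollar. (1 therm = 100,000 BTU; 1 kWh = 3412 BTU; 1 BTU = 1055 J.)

$1595

Heat load = 93800 MJ = 93,800,000,000 J / 1055 = 88,909,953 BTU
Gas: input = 88,909,953 / 0.725 = 122,634,417 BTU = 1,226 therm → 1,226 × $2.30 = $2,820.59
Heat pump: 88,909,953 BTU / 3412 = 26,060 kWh heat; / 3.7 = 7,043 kWh in → × $0.174 = $1,225.43
Difference = |$2,820.59 − $1,225.43| = $1,595.16 ≈ $1595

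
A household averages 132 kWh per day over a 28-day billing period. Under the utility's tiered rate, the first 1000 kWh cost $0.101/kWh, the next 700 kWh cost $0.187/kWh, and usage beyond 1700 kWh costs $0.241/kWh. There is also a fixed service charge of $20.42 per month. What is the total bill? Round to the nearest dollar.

$733

Usage = 132 kWh/day × 28 days = 3696 kWh
First 1000 kWh × $0.101 = $101.00
Next 700 kWh × $0.187 = $130.90
Remaining 1996 kWh × $0.241 = $481.04
Energy charge = $712.94; + service $20.42 = $733.36 ≈ $733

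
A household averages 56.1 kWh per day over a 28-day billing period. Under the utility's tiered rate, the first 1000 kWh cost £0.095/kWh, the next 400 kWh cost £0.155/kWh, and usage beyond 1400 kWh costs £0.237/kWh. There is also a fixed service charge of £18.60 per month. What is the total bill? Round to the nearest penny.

£216.08

Usage = 56.1 kWh/day × 28 days = 1570.8 kWh
First 1000 kWh × £0.095 = £95.00
Next 400 kWh × £0.155 = £62.00
Remaining 170.8 kWh × £0.237 = £40.48
Energy charge = £197.48; + service £18.60 = £216.08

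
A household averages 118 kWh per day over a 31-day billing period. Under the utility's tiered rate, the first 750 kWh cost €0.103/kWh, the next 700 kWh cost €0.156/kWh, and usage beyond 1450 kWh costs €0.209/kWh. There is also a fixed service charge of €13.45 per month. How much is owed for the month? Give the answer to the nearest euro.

Usage = 118 kWh/day × 31 days = 3658 kWh
First 750 kWh × €0.103 = €77.25
Next 700 kWh × €0.156 = €109.20
Remaining 2208 kWh × €0.209 = €461.47
Energy charge = €647.92; + service €13.45 = €661.37 ≈ €661

€661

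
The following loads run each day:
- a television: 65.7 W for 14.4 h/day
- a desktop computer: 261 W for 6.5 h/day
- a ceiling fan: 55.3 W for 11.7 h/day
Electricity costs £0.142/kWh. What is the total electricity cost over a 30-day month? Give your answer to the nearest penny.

television: 65.7 W × 14.4 h × 30 d = 28,382 Wh = 28.38 kWh
desktop computer: 261 W × 6.5 h × 30 d = 50,895 Wh = 50.9 kWh
ceiling fan: 55.3 W × 11.7 h × 30 d = 19,410 Wh = 19.41 kWh
Total energy = 28.38 + 50.9 + 19.41 = 98.69 kWh
Cost = 98.69 kWh × £0.142 = £14.01

£14.01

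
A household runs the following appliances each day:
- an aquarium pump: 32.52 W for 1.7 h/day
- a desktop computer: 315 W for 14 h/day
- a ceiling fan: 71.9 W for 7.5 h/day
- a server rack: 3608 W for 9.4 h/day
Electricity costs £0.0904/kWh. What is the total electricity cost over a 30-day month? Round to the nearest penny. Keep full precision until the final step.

aquarium pump: 32.52 W × 1.7 h × 30 d = 1,659 Wh = 1.659 kWh
desktop computer: 315 W × 14 h × 30 d = 132,300 Wh = 132.3 kWh
ceiling fan: 71.9 W × 7.5 h × 30 d = 16,178 Wh = 16.18 kWh
server rack: 3608 W × 9.4 h × 30 d = 1,017,456 Wh = 1,017 kWh
Total energy = 1.659 + 132.3 + 16.18 + 1,017 = 1,168 kWh
Cost = 1,168 kWh × £0.0904 = £105.55

£105.55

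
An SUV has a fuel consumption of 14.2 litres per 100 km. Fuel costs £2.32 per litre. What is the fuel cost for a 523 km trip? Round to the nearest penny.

Fuel = 14.2 L/100 km × 523 km / 100 = 74.27 L
Cost = 74.27 L × £2.32/L = £172.30

£172.30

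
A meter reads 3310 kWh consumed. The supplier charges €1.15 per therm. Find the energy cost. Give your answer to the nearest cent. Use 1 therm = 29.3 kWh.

€129.91

3310 kWh × (0.03413 therm/kWh) = 113 therm
Cost = 113 therm × €1.15/therm = €129.91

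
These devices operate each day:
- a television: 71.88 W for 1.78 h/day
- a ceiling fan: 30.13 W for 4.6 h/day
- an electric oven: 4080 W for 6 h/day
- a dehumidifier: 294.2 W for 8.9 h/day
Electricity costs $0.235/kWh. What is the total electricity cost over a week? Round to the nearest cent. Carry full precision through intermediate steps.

television: 71.88 W × 1.78 h × 7 d = 896 Wh = 0.8956 kWh
ceiling fan: 30.13 W × 4.6 h × 7 d = 970 Wh = 0.9702 kWh
electric oven: 4080 W × 6 h × 7 d = 171,360 Wh = 171.4 kWh
dehumidifier: 294.2 W × 8.9 h × 7 d = 18,329 Wh = 18.33 kWh
Total energy = 0.8956 + 0.9702 + 171.4 + 18.33 = 191.6 kWh
Cost = 191.6 kWh × $0.235 = $45.02

$45.02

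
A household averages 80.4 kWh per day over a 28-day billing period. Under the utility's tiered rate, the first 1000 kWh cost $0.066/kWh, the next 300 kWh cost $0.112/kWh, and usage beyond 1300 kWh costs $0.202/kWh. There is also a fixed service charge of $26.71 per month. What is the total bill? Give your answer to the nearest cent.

Usage = 80.4 kWh/day × 28 days = 2251.2 kWh
First 1000 kWh × $0.066 = $66.00
Next 300 kWh × $0.112 = $33.60
Remaining 951.2 kWh × $0.202 = $192.14
Energy charge = $291.74; + service $26.71 = $318.45

$318.45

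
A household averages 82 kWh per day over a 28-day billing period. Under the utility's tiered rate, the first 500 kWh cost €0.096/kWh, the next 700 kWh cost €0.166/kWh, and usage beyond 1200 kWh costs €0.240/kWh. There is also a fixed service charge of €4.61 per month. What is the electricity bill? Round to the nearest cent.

Usage = 82 kWh/day × 28 days = 2296 kWh
First 500 kWh × €0.096 = €48.00
Next 700 kWh × €0.166 = €116.20
Remaining 1096 kWh × €0.240 = €263.04
Energy charge = €427.24; + service €4.61 = €431.85

€431.85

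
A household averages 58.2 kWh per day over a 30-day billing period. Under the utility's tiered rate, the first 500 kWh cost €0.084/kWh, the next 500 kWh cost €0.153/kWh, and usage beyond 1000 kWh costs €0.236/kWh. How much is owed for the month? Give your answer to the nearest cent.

Usage = 58.2 kWh/day × 30 days = 1746 kWh
First 500 kWh × €0.084 = €42.00
Next 500 kWh × €0.153 = €76.50
Remaining 746 kWh × €0.236 = €176.06
Total = €294.56

€294.56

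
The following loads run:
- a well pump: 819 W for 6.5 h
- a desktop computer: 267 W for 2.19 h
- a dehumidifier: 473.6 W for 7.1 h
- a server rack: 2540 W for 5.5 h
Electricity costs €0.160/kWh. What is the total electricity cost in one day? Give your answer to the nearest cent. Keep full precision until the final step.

€3.72

well pump: 819 W × 6.5 h = 5,324 Wh = 5.324 kWh
desktop computer: 267 W × 2.19 h = 585 Wh = 0.5847 kWh
dehumidifier: 473.6 W × 7.1 h = 3,363 Wh = 3.363 kWh
server rack: 2540 W × 5.5 h = 13,970 Wh = 13.97 kWh
Total energy = 5.324 + 0.5847 + 3.363 + 13.97 = 23.24 kWh
Cost = 23.24 kWh × €0.160 = €3.72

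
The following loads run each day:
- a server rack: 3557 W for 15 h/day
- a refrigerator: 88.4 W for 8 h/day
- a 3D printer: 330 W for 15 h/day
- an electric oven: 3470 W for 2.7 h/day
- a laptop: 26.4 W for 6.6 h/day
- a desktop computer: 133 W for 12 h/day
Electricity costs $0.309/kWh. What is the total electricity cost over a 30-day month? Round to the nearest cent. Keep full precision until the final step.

$650.30

server rack: 3557 W × 15 h × 30 d = 1,600,650 Wh = 1,601 kWh
refrigerator: 88.4 W × 8 h × 30 d = 21,216 Wh = 21.22 kWh
3D printer: 330 W × 15 h × 30 d = 148,500 Wh = 148.5 kWh
electric oven: 3470 W × 2.7 h × 30 d = 281,070 Wh = 281.1 kWh
laptop: 26.4 W × 6.6 h × 30 d = 5,227 Wh = 5.227 kWh
desktop computer: 133 W × 12 h × 30 d = 47,880 Wh = 47.88 kWh
Total energy = 1,601 + 21.22 + 148.5 + 281.1 + 5.227 + 47.88 = 2,105 kWh
Cost = 2,105 kWh × $0.309 = $650.30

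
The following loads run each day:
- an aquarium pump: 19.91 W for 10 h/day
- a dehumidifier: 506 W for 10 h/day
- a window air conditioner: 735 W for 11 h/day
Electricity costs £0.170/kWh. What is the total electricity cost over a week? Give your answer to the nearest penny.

aquarium pump: 19.91 W × 10 h × 7 d = 1,394 Wh = 1.394 kWh
dehumidifier: 506 W × 10 h × 7 d = 35,420 Wh = 35.42 kWh
window air conditioner: 735 W × 11 h × 7 d = 56,595 Wh = 56.59 kWh
Total energy = 1.394 + 35.42 + 56.59 = 93.41 kWh
Cost = 93.41 kWh × £0.170 = £15.88

£15.88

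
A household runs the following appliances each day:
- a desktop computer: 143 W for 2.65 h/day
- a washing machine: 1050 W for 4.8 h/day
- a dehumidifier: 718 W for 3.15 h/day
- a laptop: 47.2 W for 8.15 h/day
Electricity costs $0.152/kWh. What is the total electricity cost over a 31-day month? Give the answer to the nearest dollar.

$38

desktop computer: 143 W × 2.65 h × 31 d = 11,747 Wh = 11.75 kWh
washing machine: 1050 W × 4.8 h × 31 d = 156,240 Wh = 156.2 kWh
dehumidifier: 718 W × 3.15 h × 31 d = 70,113 Wh = 70.11 kWh
laptop: 47.2 W × 8.15 h × 31 d = 11,925 Wh = 11.93 kWh
Total energy = 11.75 + 156.2 + 70.11 + 11.93 = 250 kWh
Cost = 250 kWh × $0.152 = $38.00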